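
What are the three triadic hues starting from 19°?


Triadic: equally spaced at 120° intervals
H1 = 19°
H2 = (19 + 120) mod 360 = 139°
H3 = (19 + 240) mod 360 = 259°
Triadic = 19°, 139°, 259°


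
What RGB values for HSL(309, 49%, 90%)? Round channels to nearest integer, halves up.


H=309°, S=0.49, L=0.90
C = (1-|2L-1|)×S = (1-|0.80|)×0.49 = 0.098
H' = H/60 = 309/60 ≈ 5.1500; X = C×(1-|H' mod 2 - 1|) = 0.0833
m = L - C/2 = 0.90 - 0.049 = 0.851
Sector ⌊H'⌋ = 5 → (R',G',B') = (0.098, 0.0, 0.0833)
RGB = ((R'+m)×255, (G'+m)×255, (B'+m)×255) = (241.995, 217.005, 238.2465)
Round half up → RGB(242, 217, 238)


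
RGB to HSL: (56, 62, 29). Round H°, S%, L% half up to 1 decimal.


Normalize: R'=56/255≈0.2196, G'=62/255≈0.2431, B'=29/255≈0.1137
Max=62/255, Min=29/255, Δ=Max-Min=33/255
L = (Max+Min)/2 = (62+29)/510 = 91/510 = 0.17843… → L = 17.8%
L ≤ 0.5 → S = Δ/(Max+Min) = 33/(62+29) = 33/91 = 0.36263… → S = 36.3%
(the 1/255 factors cancel in S and H, so raw channel differences can be used)
Max is G' → H = 60 × ((B-R)/Δ + 2) = 60 × ((29-56)/33 + 2)
  -27/33 + 2 = -0.8181… + 2 = 1.1818…
  H = 60 × 1.1818… = 70.909…° → H = 70.9°
= HSL(70.9°, 36.3%, 17.8%)


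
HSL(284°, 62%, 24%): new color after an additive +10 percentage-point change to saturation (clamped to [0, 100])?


Original S = 62%
Adjustment = +10 percentage points
New S = 62 + (10) = 72
Clamp to [0, 100] → 72
= HSL(284°, 72%, 24%)


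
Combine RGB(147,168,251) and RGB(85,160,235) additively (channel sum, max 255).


Additive: each channel = min(255, C₁+C₂)
R: 147+85 = 232 → 232
G: 168+160 = 328 → 255
B: 251+235 = 486 → 255
= RGB(232, 255, 255)


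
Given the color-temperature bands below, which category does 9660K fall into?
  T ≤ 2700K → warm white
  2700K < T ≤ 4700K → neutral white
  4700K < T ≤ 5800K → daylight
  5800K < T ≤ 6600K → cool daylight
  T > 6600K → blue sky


Temperature: 9660K
9660K > 6600K → blue sky
Classification: blue sky


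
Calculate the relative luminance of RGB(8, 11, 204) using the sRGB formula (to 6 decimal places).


Linearize each channel (sRGB transfer function): c = v/255; c_lin = c/12.92 if c ≤ 0.04045, else ((c+0.055)/1.055)^2.4
  R: 8/255 ≈ 0.031373 ≤ 0.04045 → 0.031373/12.92 ≈ 0.002428
  G: 11/255 ≈ 0.043137 > 0.04045 → ((0.043137+0.055)/1.055)^2.4 ≈ 0.003347
  B: 204/255 ≈ 0.800000 > 0.04045 → ((0.800000+0.055)/1.055)^2.4 ≈ 0.603827
R_lin = 0.002428, G_lin = 0.003347, B_lin = 0.603827
L = 0.2126×R + 0.7152×G + 0.0722×B
L = 0.2126×0.002428 + 0.7152×0.003347 + 0.0722×0.603827
L ≈ 0.046506


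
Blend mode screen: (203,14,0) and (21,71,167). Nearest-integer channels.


Screen: C = 255 - (255-A)×(255-B)/255, rounded to nearest integer
R: 255 - (255-203)×(255-21)/255 = 255 - 12168/255 ≈ 255 - 47.718 = 207.282 → 207
G: 255 - (255-14)×(255-71)/255 = 255 - 44344/255 ≈ 255 - 173.898 = 81.102 → 81
B: 255 - (255-0)×(255-167)/255 = 255 - 22440/255 ≈ 255 - 88.000 = 167.000 → 167
= RGB(207, 81, 167)


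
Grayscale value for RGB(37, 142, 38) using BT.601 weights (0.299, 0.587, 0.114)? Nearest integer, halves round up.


Gray = 0.299×R + 0.587×G + 0.114×B
Gray = 0.299×37 + 0.587×142 + 0.114×38
Gray = 11.063 + 83.354 + 4.332
Gray = 98.749 → round half up → 99
Gray = 99


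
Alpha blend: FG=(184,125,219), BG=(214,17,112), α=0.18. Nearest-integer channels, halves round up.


C = α×F + (1-α)×B, with 1-α = 0.82
R: 0.18×184 + 0.82×214 = 33.12 + 175.48 = 208.60 → 209
G: 0.18×125 + 0.82×17 = 22.50 + 13.94 = 36.44 → 36
B: 0.18×219 + 0.82×112 = 39.42 + 91.84 = 131.26 → 131
= RGB(209, 36, 131)


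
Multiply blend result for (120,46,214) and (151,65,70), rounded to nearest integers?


Multiply: C = A×B/255, rounded to nearest integer
R: 120×151/255 = 18120/255 ≈ 71.059 → 71
G: 46×65/255 = 2990/255 ≈ 11.725 → 12
B: 214×70/255 = 14980/255 ≈ 58.745 → 59
= RGB(71, 12, 59)


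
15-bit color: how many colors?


Colors = 2^bits = 2^15
= 32,768 colors


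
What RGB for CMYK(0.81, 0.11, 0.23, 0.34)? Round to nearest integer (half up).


R = 255 × (1-C) × (1-K) = 255 × 0.19 × 0.66 = 31.977 → 32
G = 255 × (1-M) × (1-K) = 255 × 0.89 × 0.66 = 149.787 → 150
B = 255 × (1-Y) × (1-K) = 255 × 0.77 × 0.66 = 129.591 → 130
= RGB(32, 150, 130)


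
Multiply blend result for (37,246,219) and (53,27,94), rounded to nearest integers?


Multiply: C = A×B/255, rounded to nearest integer
R: 37×53/255 = 1961/255 ≈ 7.690 → 8
G: 246×27/255 = 6642/255 ≈ 26.047 → 26
B: 219×94/255 = 20586/255 ≈ 80.729 → 81
= RGB(8, 26, 81)


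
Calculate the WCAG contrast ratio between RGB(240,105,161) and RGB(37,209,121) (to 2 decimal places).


Linearize each sRGB channel c=v/255: c/12.92 if c ≤ 0.04045 else ((c+0.055)/1.055)^2.4
L = 0.2126×R_lin + 0.7152×G_lin + 0.0722×B_lin
Color 1 (240,105,161):
  R=240: 240/255≈0.9412 > 0.04045 → ((0.9412+0.055)/1.055)^2.4 ≈ 0.87137
  G=105: 105/255≈0.4118 > 0.04045 → ((0.4118+0.055)/1.055)^2.4 ≈ 0.14126
  B=161: 161/255≈0.6314 > 0.04045 → ((0.6314+0.055)/1.055)^2.4 ≈ 0.35640
  L1 = 0.2126×0.87137 + 0.7152×0.14126 + 0.0722×0.35640 ≈ 0.31202
Color 2 (37,209,121):
  R=37: 37/255≈0.1451 > 0.04045 → ((0.1451+0.055)/1.055)^2.4 ≈ 0.01850
  G=209: 209/255≈0.8196 > 0.04045 → ((0.8196+0.055)/1.055)^2.4 ≈ 0.63760
  B=121: 121/255≈0.4745 > 0.04045 → ((0.4745+0.055)/1.055)^2.4 ≈ 0.19120
  L2 = 0.2126×0.01850 + 0.7152×0.63760 + 0.0722×0.19120 ≈ 0.47375
Lighter = 0.47375, Darker = 0.31202
Ratio = (L_lighter + 0.05) / (L_darker + 0.05)
Ratio = (0.47375 + 0.05) / (0.31202 + 0.05) = 0.52375 / 0.36202 ≈ 1.4468
Ratio ≈ 1.45:1


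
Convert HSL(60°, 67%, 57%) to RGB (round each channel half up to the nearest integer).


H=60°, S=0.67, L=0.57
C = (1-|2L-1|)×S = (1-|0.14|)×0.67 = 0.5762
H' = H/60 = 60/60 ≈ 1.0000; X = C×(1-|H' mod 2 - 1|) = 0.5762
m = L - C/2 = 0.57 - 0.2881 = 0.2819
Sector ⌊H'⌋ = 1 → (R',G',B') = (0.5762, 0.5762, 0.0)
RGB = ((R'+m)×255, (G'+m)×255, (B'+m)×255) = (218.8155, 218.8155, 71.8845)
Round half up → RGB(219, 219, 72)


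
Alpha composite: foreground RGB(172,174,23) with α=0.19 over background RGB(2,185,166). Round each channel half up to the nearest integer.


C = α×F + (1-α)×B, with 1-α = 0.81
R: 0.19×172 + 0.81×2 = 32.68 + 1.62 = 34.30 → 34
G: 0.19×174 + 0.81×185 = 33.06 + 149.85 = 182.91 → 183
B: 0.19×23 + 0.81×166 = 4.37 + 134.46 = 138.83 → 139
= RGB(34, 183, 139)


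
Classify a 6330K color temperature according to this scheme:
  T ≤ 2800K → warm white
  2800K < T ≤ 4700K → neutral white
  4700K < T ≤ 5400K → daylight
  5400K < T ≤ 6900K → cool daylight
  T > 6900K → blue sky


Temperature: 6330K
5400K < 6330K ≤ 6900K → cool daylight
Classification: cool daylight


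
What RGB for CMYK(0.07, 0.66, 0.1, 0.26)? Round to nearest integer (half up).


R = 255 × (1-C) × (1-K) = 255 × 0.93 × 0.74 = 175.491 → 175
G = 255 × (1-M) × (1-K) = 255 × 0.34 × 0.74 = 64.158 → 64
B = 255 × (1-Y) × (1-K) = 255 × 0.90 × 0.74 = 169.83 → 170
= RGB(175, 64, 170)


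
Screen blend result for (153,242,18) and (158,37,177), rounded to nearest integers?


Screen: C = 255 - (255-A)×(255-B)/255, rounded to nearest integer
R: 255 - (255-153)×(255-158)/255 = 255 - 9894/255 ≈ 255 - 38.800 = 216.200 → 216
G: 255 - (255-242)×(255-37)/255 = 255 - 2834/255 ≈ 255 - 11.114 = 243.886 → 244
B: 255 - (255-18)×(255-177)/255 = 255 - 18486/255 ≈ 255 - 72.494 = 182.506 → 183
= RGB(216, 244, 183)


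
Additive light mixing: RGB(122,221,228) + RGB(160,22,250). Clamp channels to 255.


Additive: each channel = min(255, C₁+C₂)
R: 122+160 = 282 → 255
G: 221+22 = 243 → 243
B: 228+250 = 478 → 255
= RGB(255, 243, 255)


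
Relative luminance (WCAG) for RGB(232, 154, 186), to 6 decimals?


Linearize each channel (sRGB transfer function): c = v/255; c_lin = c/12.92 if c ≤ 0.04045, else ((c+0.055)/1.055)^2.4
  R: 232/255 ≈ 0.909804 > 0.04045 → ((0.909804+0.055)/1.055)^2.4 ≈ 0.806952
  G: 154/255 ≈ 0.603922 > 0.04045 → ((0.603922+0.055)/1.055)^2.4 ≈ 0.323143
  B: 186/255 ≈ 0.729412 > 0.04045 → ((0.729412+0.055)/1.055)^2.4 ≈ 0.491021
R_lin = 0.806952, G_lin = 0.323143, B_lin = 0.491021
L = 0.2126×R + 0.7152×G + 0.0722×B
L = 0.2126×0.806952 + 0.7152×0.323143 + 0.0722×0.491021
L ≈ 0.438122


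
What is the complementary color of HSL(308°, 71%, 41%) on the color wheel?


Complement = opposite side of color wheel = hue + 180°
H' = (308 + 180) mod 360 = 128°
S and L unchanged.
= HSL(128°, 71%, 41%)


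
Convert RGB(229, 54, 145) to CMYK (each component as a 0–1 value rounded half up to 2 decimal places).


R'=229/255≈0.8980, G'=54/255≈0.2118, B'=145/255≈0.5686
K = 1 - max(R',G',B') = 1 - 229/255 = 26/255 = 0.10196… → 0.10
(1-R'-K)/(1-K) simplifies to (max-R)/max with max = 229:
C = (229-229)/229 = 0/229 = 0 → 0.00
M = (229-54)/229 = 175/229 = 0.76419… → 0.76
Y = (229-145)/229 = 84/229 = 0.36681… → 0.37
= CMYK(0.00, 0.76, 0.37, 0.10)


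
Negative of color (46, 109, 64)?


Invert: (255-R, 255-G, 255-B)
R: 255-46 = 209
G: 255-109 = 146
B: 255-64 = 191
= RGB(209, 146, 191)


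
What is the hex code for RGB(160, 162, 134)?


R = 160 → A0 (hex)
G = 162 → A2 (hex)
B = 134 → 86 (hex)
Hex = #A0A286


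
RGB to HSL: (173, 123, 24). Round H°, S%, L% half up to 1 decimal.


Normalize: R'=173/255≈0.6784, G'=123/255≈0.4824, B'=24/255≈0.0941
Max=173/255, Min=24/255, Δ=Max-Min=149/255
L = (Max+Min)/2 = (173+24)/510 = 197/510 = 0.38627… → L = 38.6%
L ≤ 0.5 → S = Δ/(Max+Min) = 149/(173+24) = 149/197 = 0.75634… → S = 75.6%
(the 1/255 factors cancel in S and H, so raw channel differences can be used)
Max is R' → H = 60 × (((G-B)/Δ) mod 6) = 60 × (((123-24)/149) mod 6)
  99/149 = 0.6644…
  H = 60 × 0.6644… = 39.865…° → H = 39.9°
= HSL(39.9°, 75.6%, 38.6%)


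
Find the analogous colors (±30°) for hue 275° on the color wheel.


Base hue: 275°
Left analog: (275 - 30) mod 360 = 245°
Right analog: (275 + 30) mod 360 = 305°
Analogous hues = 245° and 305°


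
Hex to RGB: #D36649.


D3 → 211 (R)
66 → 102 (G)
49 → 73 (B)
= RGB(211, 102, 73)


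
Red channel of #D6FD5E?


Color: #D6FD5E
R = D6 = 214
G = FD = 253
B = 5E = 94
Red = 214


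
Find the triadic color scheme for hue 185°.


Triadic: equally spaced at 120° intervals
H1 = 185°
H2 = (185 + 120) mod 360 = 305°
H3 = (185 + 240) mod 360 = 65°
Triadic = 185°, 305°, 65°


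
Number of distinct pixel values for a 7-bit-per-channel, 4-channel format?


Total bits = 7 bits/channel × 4 channels = 28 bits
Distinct pixel values = 2^28
= 268,435,456 pixel values


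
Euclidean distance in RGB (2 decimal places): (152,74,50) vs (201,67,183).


d = √[(R₁-R₂)² + (G₁-G₂)² + (B₁-B₂)²]
d = √[(152-201)² + (74-67)² + (50-183)²]
d = √[2401 + 49 + 17689]
d = √20139
d ≈ 141.91


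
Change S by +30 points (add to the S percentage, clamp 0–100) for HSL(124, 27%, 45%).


Original S = 27%
Adjustment = +30 percentage points
New S = 27 + (30) = 57
Clamp to [0, 100] → 57
= HSL(124°, 57%, 45%)


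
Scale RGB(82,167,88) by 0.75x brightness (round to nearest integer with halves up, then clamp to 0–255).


Multiply each channel by 0.75, round half up, clamp to [0, 255]
R: 82×0.75 = 61.5 → round → 62
G: 167×0.75 = 125.25 → round → 125
B: 88×0.75 = 66
= RGB(62, 125, 66)


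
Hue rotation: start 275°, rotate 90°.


New hue = (H + rotation) mod 360
New hue = (275 + 90) mod 360
= 365 mod 360
= 5°


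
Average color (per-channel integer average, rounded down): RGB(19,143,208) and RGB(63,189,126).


Midpoint: each channel = ⌊(C₁+C₂)/2⌋
R: ⌊(19+63)/2⌋ = 41
G: ⌊(143+189)/2⌋ = 166
B: ⌊(208+126)/2⌋ = 167
= RGB(41, 166, 167)


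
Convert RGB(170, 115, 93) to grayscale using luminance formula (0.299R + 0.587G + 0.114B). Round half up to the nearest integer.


Gray = 0.299×R + 0.587×G + 0.114×B
Gray = 0.299×170 + 0.587×115 + 0.114×93
Gray = 50.830 + 67.505 + 10.602
Gray = 128.937 → round half up → 129
Gray = 129


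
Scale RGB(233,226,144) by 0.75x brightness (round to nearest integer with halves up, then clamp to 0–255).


Multiply each channel by 0.75, round half up, clamp to [0, 255]
R: 233×0.75 = 174.75 → round → 175
G: 226×0.75 = 169.5 → round → 170
B: 144×0.75 = 108
= RGB(175, 170, 108)


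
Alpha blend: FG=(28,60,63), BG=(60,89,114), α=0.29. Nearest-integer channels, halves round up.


C = α×F + (1-α)×B, with 1-α = 0.71
R: 0.29×28 + 0.71×60 = 8.12 + 42.60 = 50.72 → 51
G: 0.29×60 + 0.71×89 = 17.40 + 63.19 = 80.59 → 81
B: 0.29×63 + 0.71×114 = 18.27 + 80.94 = 99.21 → 99
= RGB(51, 81, 99)


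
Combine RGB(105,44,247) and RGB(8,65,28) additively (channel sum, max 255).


Additive: each channel = min(255, C₁+C₂)
R: 105+8 = 113 → 113
G: 44+65 = 109 → 109
B: 247+28 = 275 → 255
= RGB(113, 109, 255)


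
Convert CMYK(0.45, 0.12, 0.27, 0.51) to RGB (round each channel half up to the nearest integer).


R = 255 × (1-C) × (1-K) = 255 × 0.55 × 0.49 = 68.7225 → 69
G = 255 × (1-M) × (1-K) = 255 × 0.88 × 0.49 = 109.956 → 110
B = 255 × (1-Y) × (1-K) = 255 × 0.73 × 0.49 = 91.2135 → 91
= RGB(69, 110, 91)


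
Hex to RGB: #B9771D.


B9 → 185 (R)
77 → 119 (G)
1D → 29 (B)
= RGB(185, 119, 29)


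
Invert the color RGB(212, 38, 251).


Invert: (255-R, 255-G, 255-B)
R: 255-212 = 43
G: 255-38 = 217
B: 255-251 = 4
= RGB(43, 217, 4)


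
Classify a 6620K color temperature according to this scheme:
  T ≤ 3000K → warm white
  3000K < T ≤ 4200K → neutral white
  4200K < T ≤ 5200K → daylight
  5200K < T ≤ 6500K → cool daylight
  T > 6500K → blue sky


Temperature: 6620K
6620K > 6500K → blue sky
Classification: blue sky


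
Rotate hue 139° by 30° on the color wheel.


New hue = (H + rotation) mod 360
New hue = (139 + 30) mod 360
= 169 mod 360
= 169°


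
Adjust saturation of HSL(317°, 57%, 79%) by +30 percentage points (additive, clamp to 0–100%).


Original S = 57%
Adjustment = +30 percentage points
New S = 57 + (30) = 87
Clamp to [0, 100] → 87
= HSL(317°, 87%, 79%)


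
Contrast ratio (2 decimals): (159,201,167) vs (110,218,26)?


Linearize each sRGB channel c=v/255: c/12.92 if c ≤ 0.04045 else ((c+0.055)/1.055)^2.4
L = 0.2126×R_lin + 0.7152×G_lin + 0.0722×B_lin
Color 1 (159,201,167):
  R=159: 159/255≈0.6235 > 0.04045 → ((0.6235+0.055)/1.055)^2.4 ≈ 0.34670
  G=201: 201/255≈0.7882 > 0.04045 → ((0.7882+0.055)/1.055)^2.4 ≈ 0.58408
  B=167: 167/255≈0.6549 > 0.04045 → ((0.6549+0.055)/1.055)^2.4 ≈ 0.38643
  L1 = 0.2126×0.34670 + 0.7152×0.58408 + 0.0722×0.38643 ≈ 0.51934
Color 2 (110,218,26):
  R=110: 110/255≈0.4314 > 0.04045 → ((0.4314+0.055)/1.055)^2.4 ≈ 0.15593
  G=218: 218/255≈0.8549 > 0.04045 → ((0.8549+0.055)/1.055)^2.4 ≈ 0.70110
  B=26: 26/255≈0.1020 > 0.04045 → ((0.1020+0.055)/1.055)^2.4 ≈ 0.01033
  L2 = 0.2126×0.15593 + 0.7152×0.70110 + 0.0722×0.01033 ≈ 0.53532
Lighter = 0.53532, Darker = 0.51934
Ratio = (L_lighter + 0.05) / (L_darker + 0.05)
Ratio = (0.53532 + 0.05) / (0.51934 + 0.05) = 0.58532 / 0.56934 ≈ 1.0281
Ratio ≈ 1.03:1


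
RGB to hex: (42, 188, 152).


R = 42 → 2A (hex)
G = 188 → BC (hex)
B = 152 → 98 (hex)
Hex = #2ABC98


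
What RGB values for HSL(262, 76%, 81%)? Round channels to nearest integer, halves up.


H=262°, S=0.76, L=0.81
C = (1-|2L-1|)×S = (1-|0.62|)×0.76 = 0.2888
H' = H/60 = 262/60 ≈ 4.3667; X = C×(1-|H' mod 2 - 1|) ≈ 0.1059
m = L - C/2 = 0.81 - 0.1444 = 0.6656
Sector ⌊H'⌋ = 4 → (R',G',B') = (≈0.1059, 0.0, 0.2888)
RGB = ((R'+m)×255, (G'+m)×255, (B'+m)×255) = (196.7308, 169.728, 243.372)
Round half up → RGB(197, 170, 243)


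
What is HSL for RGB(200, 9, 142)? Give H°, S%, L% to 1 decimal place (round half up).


Normalize: R'=200/255≈0.7843, G'=9/255≈0.0353, B'=142/255≈0.5569
Max=200/255, Min=9/255, Δ=Max-Min=191/255
L = (Max+Min)/2 = (200+9)/510 = 209/510 = 0.40980… → L = 41.0%
L ≤ 0.5 → S = Δ/(Max+Min) = 191/(200+9) = 191/209 = 0.91387… → S = 91.4%
(the 1/255 factors cancel in S and H, so raw channel differences can be used)
Max is R' → H = 60 × (((G-B)/Δ) mod 6) = 60 × (((9-142)/191) mod 6)
  (-133)/191 = -0.6963…; negative, so add 6 → 5.3036…
  H = 60 × 5.3036… = 318.219…° → H = 318.2°
= HSL(318.2°, 91.4%, 41.0%)


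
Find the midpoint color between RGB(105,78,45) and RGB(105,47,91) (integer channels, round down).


Midpoint: each channel = ⌊(C₁+C₂)/2⌋
R: ⌊(105+105)/2⌋ = 105
G: ⌊(78+47)/2⌋ = 62
B: ⌊(45+91)/2⌋ = 68
= RGB(105, 62, 68)


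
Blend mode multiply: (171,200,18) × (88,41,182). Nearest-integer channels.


Multiply: C = A×B/255, rounded to nearest integer
R: 171×88/255 = 15048/255 ≈ 59.012 → 59
G: 200×41/255 = 8200/255 ≈ 32.157 → 32
B: 18×182/255 = 3276/255 ≈ 12.847 → 13
= RGB(59, 32, 13)


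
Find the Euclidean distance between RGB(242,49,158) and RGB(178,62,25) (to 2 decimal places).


d = √[(R₁-R₂)² + (G₁-G₂)² + (B₁-B₂)²]
d = √[(242-178)² + (49-62)² + (158-25)²]
d = √[4096 + 169 + 17689]
d = √21954
d ≈ 148.17


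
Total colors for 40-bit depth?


Colors = 2^bits = 2^40
= 1,099,511,627,776 colors


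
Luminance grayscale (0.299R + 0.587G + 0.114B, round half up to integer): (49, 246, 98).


Gray = 0.299×R + 0.587×G + 0.114×B
Gray = 0.299×49 + 0.587×246 + 0.114×98
Gray = 14.651 + 144.402 + 11.172
Gray = 170.225 → round half up → 170
Gray = 170


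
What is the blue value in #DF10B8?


Color: #DF10B8
R = DF = 223
G = 10 = 16
B = B8 = 184
Blue = 184


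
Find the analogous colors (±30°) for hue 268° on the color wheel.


Base hue: 268°
Left analog: (268 - 30) mod 360 = 238°
Right analog: (268 + 30) mod 360 = 298°
Analogous hues = 238° and 298°


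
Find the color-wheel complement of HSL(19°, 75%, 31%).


Complement = opposite side of color wheel = hue + 180°
H' = (19 + 180) mod 360 = 199°
S and L unchanged.
= HSL(199°, 75%, 31%)


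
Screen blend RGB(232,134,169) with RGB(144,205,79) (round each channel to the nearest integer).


Screen: C = 255 - (255-A)×(255-B)/255, rounded to nearest integer
R: 255 - (255-232)×(255-144)/255 = 255 - 2553/255 ≈ 255 - 10.012 = 244.988 → 245
G: 255 - (255-134)×(255-205)/255 = 255 - 6050/255 ≈ 255 - 23.725 = 231.275 → 231
B: 255 - (255-169)×(255-79)/255 = 255 - 15136/255 ≈ 255 - 59.357 = 195.643 → 196
= RGB(245, 231, 196)


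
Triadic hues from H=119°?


Triadic: equally spaced at 120° intervals
H1 = 119°
H2 = (119 + 120) mod 360 = 239°
H3 = (119 + 240) mod 360 = 359°
Triadic = 119°, 239°, 359°


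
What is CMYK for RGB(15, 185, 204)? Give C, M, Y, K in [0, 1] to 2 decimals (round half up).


R'=15/255≈0.0588, G'=185/255≈0.7255, B'=204/255≈0.8000
K = 1 - max(R',G',B') = 1 - 204/255 = 51/255 = 0.2 → 0.20
(1-R'-K)/(1-K) simplifies to (max-R)/max with max = 204:
C = (204-15)/204 = 189/204 = 0.92647… → 0.93
M = (204-185)/204 = 19/204 = 0.09313… → 0.09
Y = (204-204)/204 = 0/204 = 0 → 0.00
= CMYK(0.93, 0.09, 0.00, 0.20)


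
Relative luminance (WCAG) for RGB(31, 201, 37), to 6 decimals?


Linearize each channel (sRGB transfer function): c = v/255; c_lin = c/12.92 if c ≤ 0.04045, else ((c+0.055)/1.055)^2.4
  R: 31/255 ≈ 0.121569 > 0.04045 → ((0.121569+0.055)/1.055)^2.4 ≈ 0.013702
  G: 201/255 ≈ 0.788235 > 0.04045 → ((0.788235+0.055)/1.055)^2.4 ≈ 0.584078
  B: 37/255 ≈ 0.145098 > 0.04045 → ((0.145098+0.055)/1.055)^2.4 ≈ 0.018500
R_lin = 0.013702, G_lin = 0.584078, B_lin = 0.018500
L = 0.2126×R + 0.7152×G + 0.0722×B
L = 0.2126×0.013702 + 0.7152×0.584078 + 0.0722×0.018500
L ≈ 0.421982


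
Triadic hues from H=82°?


Triadic: equally spaced at 120° intervals
H1 = 82°
H2 = (82 + 120) mod 360 = 202°
H3 = (82 + 240) mod 360 = 322°
Triadic = 82°, 202°, 322°


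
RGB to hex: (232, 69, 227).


R = 232 → E8 (hex)
G = 69 → 45 (hex)
B = 227 → E3 (hex)
Hex = #E845E3


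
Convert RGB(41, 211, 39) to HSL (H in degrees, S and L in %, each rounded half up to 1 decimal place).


Normalize: R'=41/255≈0.1608, G'=211/255≈0.8275, B'=39/255≈0.1529
Max=211/255, Min=39/255, Δ=Max-Min=172/255
L = (Max+Min)/2 = (211+39)/510 = 250/510 = 0.49019… → L = 49.0%
L ≤ 0.5 → S = Δ/(Max+Min) = 172/(211+39) = 172/250 = 0.688 → S = 68.8%
(the 1/255 factors cancel in S and H, so raw channel differences can be used)
Max is G' → H = 60 × ((B-R)/Δ + 2) = 60 × ((39-41)/172 + 2)
  -2/172 + 2 = -0.0116… + 2 = 1.9883…
  H = 60 × 1.9883… = 119.302…° → H = 119.3°
= HSL(119.3°, 68.8%, 49.0%)


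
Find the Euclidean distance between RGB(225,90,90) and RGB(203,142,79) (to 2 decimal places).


d = √[(R₁-R₂)² + (G₁-G₂)² + (B₁-B₂)²]
d = √[(225-203)² + (90-142)² + (90-79)²]
d = √[484 + 2704 + 121]
d = √3309
d ≈ 57.52


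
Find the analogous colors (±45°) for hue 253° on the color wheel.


Base hue: 253°
Left analog: (253 - 45) mod 360 = 208°
Right analog: (253 + 45) mod 360 = 298°
Analogous hues = 208° and 298°


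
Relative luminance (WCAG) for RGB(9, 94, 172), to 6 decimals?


Linearize each channel (sRGB transfer function): c = v/255; c_lin = c/12.92 if c ≤ 0.04045, else ((c+0.055)/1.055)^2.4
  R: 9/255 ≈ 0.035294 ≤ 0.04045 → 0.035294/12.92 ≈ 0.002732
  G: 94/255 ≈ 0.368627 > 0.04045 → ((0.368627+0.055)/1.055)^2.4 ≈ 0.111932
  B: 172/255 ≈ 0.674510 > 0.04045 → ((0.674510+0.055)/1.055)^2.4 ≈ 0.412543
R_lin = 0.002732, G_lin = 0.111932, B_lin = 0.412543
L = 0.2126×R + 0.7152×G + 0.0722×B
L = 0.2126×0.002732 + 0.7152×0.111932 + 0.0722×0.412543
L ≈ 0.110420


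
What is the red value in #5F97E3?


Color: #5F97E3
R = 5F = 95
G = 97 = 151
B = E3 = 227
Red = 95


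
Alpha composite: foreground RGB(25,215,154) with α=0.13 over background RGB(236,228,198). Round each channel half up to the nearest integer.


C = α×F + (1-α)×B, with 1-α = 0.87
R: 0.13×25 + 0.87×236 = 3.25 + 205.32 = 208.57 → 209
G: 0.13×215 + 0.87×228 = 27.95 + 198.36 = 226.31 → 226
B: 0.13×154 + 0.87×198 = 20.02 + 172.26 = 192.28 → 192
= RGB(209, 226, 192)


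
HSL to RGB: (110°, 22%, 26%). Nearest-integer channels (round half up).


H=110°, S=0.22, L=0.26
C = (1-|2L-1|)×S = (1-|-0.48|)×0.22 = 0.1144
H' = H/60 = 110/60 ≈ 1.8333; X = C×(1-|H' mod 2 - 1|) ≈ 0.0191
m = L - C/2 = 0.26 - 0.0572 = 0.2028
Sector ⌊H'⌋ = 1 → (R',G',B') = (≈0.0191, 0.1144, 0.0)
RGB = ((R'+m)×255, (G'+m)×255, (B'+m)×255) = (56.576, 80.886, 51.714)
Round half up → RGB(57, 81, 52)


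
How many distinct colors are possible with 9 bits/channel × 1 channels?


Total bits = 9 bits/channel × 1 channels = 9 bits
Distinct colors = 2^9
= 512 colors


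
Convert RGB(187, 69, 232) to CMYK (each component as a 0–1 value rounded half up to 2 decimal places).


R'=187/255≈0.7333, G'=69/255≈0.2706, B'=232/255≈0.9098
K = 1 - max(R',G',B') = 1 - 232/255 = 23/255 = 0.09019… → 0.09
(1-R'-K)/(1-K) simplifies to (max-R)/max with max = 232:
C = (232-187)/232 = 45/232 = 0.19396… → 0.19
M = (232-69)/232 = 163/232 = 0.70258… → 0.70
Y = (232-232)/232 = 0/232 = 0 → 0.00
= CMYK(0.19, 0.70, 0.00, 0.09)


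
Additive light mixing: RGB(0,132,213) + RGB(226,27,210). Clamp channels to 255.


Additive: each channel = min(255, C₁+C₂)
R: 0+226 = 226 → 226
G: 132+27 = 159 → 159
B: 213+210 = 423 → 255
= RGB(226, 159, 255)


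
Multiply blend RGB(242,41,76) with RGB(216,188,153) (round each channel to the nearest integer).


Multiply: C = A×B/255, rounded to nearest integer
R: 242×216/255 = 52272/255 ≈ 204.988 → 205
G: 41×188/255 = 7708/255 ≈ 30.227 → 30
B: 76×153/255 = 11628/255 ≈ 45.600 → 46
= RGB(205, 30, 46)


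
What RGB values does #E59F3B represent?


E5 → 229 (R)
9F → 159 (G)
3B → 59 (B)
= RGB(229, 159, 59)


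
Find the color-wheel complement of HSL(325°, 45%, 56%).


Complement = opposite side of color wheel = hue + 180°
H' = (325 + 180) mod 360 = 145°
S and L unchanged.
= HSL(145°, 45%, 56%)


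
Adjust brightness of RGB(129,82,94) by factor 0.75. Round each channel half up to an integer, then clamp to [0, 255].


Multiply each channel by 0.75, round half up, clamp to [0, 255]
R: 129×0.75 = 96.75 → round → 97
G: 82×0.75 = 61.5 → round → 62
B: 94×0.75 = 70.5 → round → 71
= RGB(97, 62, 71)


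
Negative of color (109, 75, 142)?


Invert: (255-R, 255-G, 255-B)
R: 255-109 = 146
G: 255-75 = 180
B: 255-142 = 113
= RGB(146, 180, 113)


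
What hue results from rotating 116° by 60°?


New hue = (H + rotation) mod 360
New hue = (116 + 60) mod 360
= 176 mod 360
= 176°


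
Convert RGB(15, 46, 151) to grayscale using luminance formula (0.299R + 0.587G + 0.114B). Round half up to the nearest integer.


Gray = 0.299×R + 0.587×G + 0.114×B
Gray = 0.299×15 + 0.587×46 + 0.114×151
Gray = 4.485 + 27.002 + 17.214
Gray = 48.701 → round half up → 49
Gray = 49


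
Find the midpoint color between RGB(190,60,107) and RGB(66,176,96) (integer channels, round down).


Midpoint: each channel = ⌊(C₁+C₂)/2⌋
R: ⌊(190+66)/2⌋ = 128
G: ⌊(60+176)/2⌋ = 118
B: ⌊(107+96)/2⌋ = 101
= RGB(128, 118, 101)


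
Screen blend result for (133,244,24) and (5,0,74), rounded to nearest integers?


Screen: C = 255 - (255-A)×(255-B)/255, rounded to nearest integer
R: 255 - (255-133)×(255-5)/255 = 255 - 30500/255 ≈ 255 - 119.608 = 135.392 → 135
G: 255 - (255-244)×(255-0)/255 = 255 - 2805/255 ≈ 255 - 11.000 = 244.000 → 244
B: 255 - (255-24)×(255-74)/255 = 255 - 41811/255 ≈ 255 - 163.965 = 91.035 → 91
= RGB(135, 244, 91)


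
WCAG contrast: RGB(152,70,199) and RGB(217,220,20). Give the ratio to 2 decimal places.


Linearize each sRGB channel c=v/255: c/12.92 if c ≤ 0.04045 else ((c+0.055)/1.055)^2.4
L = 0.2126×R_lin + 0.7152×G_lin + 0.0722×B_lin
Color 1 (152,70,199):
  R=152: 152/255≈0.5961 > 0.04045 → ((0.5961+0.055)/1.055)^2.4 ≈ 0.31399
  G=70: 70/255≈0.2745 > 0.04045 → ((0.2745+0.055)/1.055)^2.4 ≈ 0.06125
  B=199: 199/255≈0.7804 > 0.04045 → ((0.7804+0.055)/1.055)^2.4 ≈ 0.57112
  L1 = 0.2126×0.31399 + 0.7152×0.06125 + 0.0722×0.57112 ≈ 0.15179
Color 2 (217,220,20):
  R=217: 217/255≈0.8510 > 0.04045 → ((0.8510+0.055)/1.055)^2.4 ≈ 0.69387
  G=220: 220/255≈0.8627 > 0.04045 → ((0.8627+0.055)/1.055)^2.4 ≈ 0.71569
  B=20: 20/255≈0.0784 > 0.04045 → ((0.0784+0.055)/1.055)^2.4 ≈ 0.00700
  L2 = 0.2126×0.69387 + 0.7152×0.71569 + 0.0722×0.00700 ≈ 0.65989
Lighter = 0.65989, Darker = 0.15179
Ratio = (L_lighter + 0.05) / (L_darker + 0.05)
Ratio = (0.65989 + 0.05) / (0.15179 + 0.05) = 0.70989 / 0.20179 ≈ 3.5179
Ratio ≈ 3.52:1


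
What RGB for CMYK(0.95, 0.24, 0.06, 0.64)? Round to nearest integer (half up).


R = 255 × (1-C) × (1-K) = 255 × 0.05 × 0.36 = 4.59 → 5
G = 255 × (1-M) × (1-K) = 255 × 0.76 × 0.36 = 69.768 → 70
B = 255 × (1-Y) × (1-K) = 255 × 0.94 × 0.36 = 86.292 → 86
= RGB(5, 70, 86)


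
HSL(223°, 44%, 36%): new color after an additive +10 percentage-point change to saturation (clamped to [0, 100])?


Original S = 44%
Adjustment = +10 percentage points
New S = 44 + (10) = 54
Clamp to [0, 100] → 54
= HSL(223°, 54%, 36%)


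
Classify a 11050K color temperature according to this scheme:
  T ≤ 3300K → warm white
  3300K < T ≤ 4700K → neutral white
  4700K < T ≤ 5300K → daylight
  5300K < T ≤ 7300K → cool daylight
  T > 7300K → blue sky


Temperature: 11050K
11050K > 7300K → blue sky
Classification: blue sky


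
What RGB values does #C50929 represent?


C5 → 197 (R)
09 → 9 (G)
29 → 41 (B)
= RGB(197, 9, 41)


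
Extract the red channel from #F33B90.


Color: #F33B90
R = F3 = 243
G = 3B = 59
B = 90 = 144
Red = 243


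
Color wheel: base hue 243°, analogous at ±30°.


Base hue: 243°
Left analog: (243 - 30) mod 360 = 213°
Right analog: (243 + 30) mod 360 = 273°
Analogous hues = 213° and 273°


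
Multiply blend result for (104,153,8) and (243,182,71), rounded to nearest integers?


Multiply: C = A×B/255, rounded to nearest integer
R: 104×243/255 = 25272/255 ≈ 99.106 → 99
G: 153×182/255 = 27846/255 ≈ 109.200 → 109
B: 8×71/255 = 568/255 ≈ 2.227 → 2
= RGB(99, 109, 2)


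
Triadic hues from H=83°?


Triadic: equally spaced at 120° intervals
H1 = 83°
H2 = (83 + 120) mod 360 = 203°
H3 = (83 + 240) mod 360 = 323°
Triadic = 83°, 203°, 323°


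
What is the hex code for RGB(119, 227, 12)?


R = 119 → 77 (hex)
G = 227 → E3 (hex)
B = 12 → 0C (hex)
Hex = #77E30C


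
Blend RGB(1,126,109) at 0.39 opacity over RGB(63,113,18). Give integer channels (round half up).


C = α×F + (1-α)×B, with 1-α = 0.61
R: 0.39×1 + 0.61×63 = 0.39 + 38.43 = 38.82 → 39
G: 0.39×126 + 0.61×113 = 49.14 + 68.93 = 118.07 → 118
B: 0.39×109 + 0.61×18 = 42.51 + 10.98 = 53.49 → 53
= RGB(39, 118, 53)


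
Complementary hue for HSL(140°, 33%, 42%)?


Complement = opposite side of color wheel = hue + 180°
H' = (140 + 180) mod 360 = 320°
S and L unchanged.
= HSL(320°, 33%, 42%)


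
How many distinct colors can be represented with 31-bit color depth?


Colors = 2^bits = 2^31
= 2,147,483,648 colors


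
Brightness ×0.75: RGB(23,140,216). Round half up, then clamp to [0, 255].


Multiply each channel by 0.75, round half up, clamp to [0, 255]
R: 23×0.75 = 17.25 → round → 17
G: 140×0.75 = 105
B: 216×0.75 = 162
= RGB(17, 105, 162)


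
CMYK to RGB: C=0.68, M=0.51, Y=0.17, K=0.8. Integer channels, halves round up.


R = 255 × (1-C) × (1-K) = 255 × 0.32 × 0.20 = 16.32 → 16
G = 255 × (1-M) × (1-K) = 255 × 0.49 × 0.20 = 24.99 → 25
B = 255 × (1-Y) × (1-K) = 255 × 0.83 × 0.20 = 42.33 → 42
= RGB(16, 25, 42)


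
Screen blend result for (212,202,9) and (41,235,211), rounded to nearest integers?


Screen: C = 255 - (255-A)×(255-B)/255, rounded to nearest integer
R: 255 - (255-212)×(255-41)/255 = 255 - 9202/255 ≈ 255 - 36.086 = 218.914 → 219
G: 255 - (255-202)×(255-235)/255 = 255 - 1060/255 ≈ 255 - 4.157 = 250.843 → 251
B: 255 - (255-9)×(255-211)/255 = 255 - 10824/255 ≈ 255 - 42.447 = 212.553 → 213
= RGB(219, 251, 213)


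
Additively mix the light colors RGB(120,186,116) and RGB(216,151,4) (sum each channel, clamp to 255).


Additive: each channel = min(255, C₁+C₂)
R: 120+216 = 336 → 255
G: 186+151 = 337 → 255
B: 116+4 = 120 → 120
= RGB(255, 255, 120)


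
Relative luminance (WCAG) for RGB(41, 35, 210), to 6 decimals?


Linearize each channel (sRGB transfer function): c = v/255; c_lin = c/12.92 if c ≤ 0.04045, else ((c+0.055)/1.055)^2.4
  R: 41/255 ≈ 0.160784 > 0.04045 → ((0.160784+0.055)/1.055)^2.4 ≈ 0.022174
  G: 35/255 ≈ 0.137255 > 0.04045 → ((0.137255+0.055)/1.055)^2.4 ≈ 0.016807
  B: 210/255 ≈ 0.823529 > 0.04045 → ((0.823529+0.055)/1.055)^2.4 ≈ 0.644480
R_lin = 0.022174, G_lin = 0.016807, B_lin = 0.644480
L = 0.2126×R + 0.7152×G + 0.0722×B
L = 0.2126×0.022174 + 0.7152×0.016807 + 0.0722×0.644480
L ≈ 0.063266


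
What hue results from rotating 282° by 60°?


New hue = (H + rotation) mod 360
New hue = (282 + 60) mod 360
= 342 mod 360
= 342°


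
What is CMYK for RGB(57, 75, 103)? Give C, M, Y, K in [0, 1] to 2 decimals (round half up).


R'=57/255≈0.2235, G'=75/255≈0.2941, B'=103/255≈0.4039
K = 1 - max(R',G',B') = 1 - 103/255 = 152/255 = 0.59607… → 0.60
(1-R'-K)/(1-K) simplifies to (max-R)/max with max = 103:
C = (103-57)/103 = 46/103 = 0.44660… → 0.45
M = (103-75)/103 = 28/103 = 0.27184… → 0.27
Y = (103-103)/103 = 0/103 = 0 → 0.00
= CMYK(0.45, 0.27, 0.00, 0.60)


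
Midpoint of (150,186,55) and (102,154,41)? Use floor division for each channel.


Midpoint: each channel = ⌊(C₁+C₂)/2⌋
R: ⌊(150+102)/2⌋ = 126
G: ⌊(186+154)/2⌋ = 170
B: ⌊(55+41)/2⌋ = 48
= RGB(126, 170, 48)


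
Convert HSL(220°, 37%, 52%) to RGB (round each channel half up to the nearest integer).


H=220°, S=0.37, L=0.52
C = (1-|2L-1|)×S = (1-|0.04|)×0.37 = 0.3552
H' = H/60 = 220/60 ≈ 3.6667; X = C×(1-|H' mod 2 - 1|) = 0.1184
m = L - C/2 = 0.52 - 0.1776 = 0.3424
Sector ⌊H'⌋ = 3 → (R',G',B') = (0.0, 0.1184, 0.3552)
RGB = ((R'+m)×255, (G'+m)×255, (B'+m)×255) = (87.312, 117.504, 177.888)
Round half up → RGB(87, 118, 178)


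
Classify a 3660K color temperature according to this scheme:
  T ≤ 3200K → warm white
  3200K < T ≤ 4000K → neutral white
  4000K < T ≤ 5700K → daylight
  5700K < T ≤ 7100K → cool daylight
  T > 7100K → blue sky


Temperature: 3660K
3200K < 3660K ≤ 4000K → neutral white
Classification: neutral white


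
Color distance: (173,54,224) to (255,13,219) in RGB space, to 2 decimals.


d = √[(R₁-R₂)² + (G₁-G₂)² + (B₁-B₂)²]
d = √[(173-255)² + (54-13)² + (224-219)²]
d = √[6724 + 1681 + 25]
d = √8430
d ≈ 91.82


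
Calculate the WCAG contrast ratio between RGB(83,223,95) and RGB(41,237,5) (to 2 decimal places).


Linearize each sRGB channel c=v/255: c/12.92 if c ≤ 0.04045 else ((c+0.055)/1.055)^2.4
L = 0.2126×R_lin + 0.7152×G_lin + 0.0722×B_lin
Color 1 (83,223,95):
  R=83: 83/255≈0.3255 > 0.04045 → ((0.3255+0.055)/1.055)^2.4 ≈ 0.08650
  G=223: 223/255≈0.8745 > 0.04045 → ((0.8745+0.055)/1.055)^2.4 ≈ 0.73791
  B=95: 95/255≈0.3725 > 0.04045 → ((0.3725+0.055)/1.055)^2.4 ≈ 0.11444
  L1 = 0.2126×0.08650 + 0.7152×0.73791 + 0.0722×0.11444 ≈ 0.55441
Color 2 (41,237,5):
  R=41: 41/255≈0.1608 > 0.04045 → ((0.1608+0.055)/1.055)^2.4 ≈ 0.02217
  G=237: 237/255≈0.9294 > 0.04045 → ((0.9294+0.055)/1.055)^2.4 ≈ 0.84687
  B=5: 5/255≈0.0196 ≤ 0.04045 → 0.0196/12.92 ≈ 0.00152
  L2 = 0.2126×0.02217 + 0.7152×0.84687 + 0.0722×0.00152 ≈ 0.61051
Lighter = 0.61051, Darker = 0.55441
Ratio = (L_lighter + 0.05) / (L_darker + 0.05)
Ratio = (0.61051 + 0.05) / (0.55441 + 0.05) = 0.66051 / 0.60441 ≈ 1.0928
Ratio ≈ 1.09:1


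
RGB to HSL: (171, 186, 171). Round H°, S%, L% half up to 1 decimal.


Normalize: R'=171/255≈0.6706, G'=186/255≈0.7294, B'=171/255≈0.6706
Max=186/255, Min=171/255, Δ=Max-Min=15/255
L = (Max+Min)/2 = (186+171)/510 = 357/510 = 0.7 → L = 70.0%
L > 0.5 → S = Δ/(2-Max-Min) = 15/(510-186-171) = 15/153 = 0.09803… → S = 9.8%
(the 1/255 factors cancel in S and H, so raw channel differences can be used)
Max is G' → H = 60 × ((B-R)/Δ + 2) = 60 × ((171-171)/15 + 2)
  0/15 + 2 = 0 + 2 = 2
  H = 60 × 2 = 120° → H = 120.0°
= HSL(120.0°, 9.8%, 70.0%)


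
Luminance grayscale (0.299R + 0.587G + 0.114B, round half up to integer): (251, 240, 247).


Gray = 0.299×R + 0.587×G + 0.114×B
Gray = 0.299×251 + 0.587×240 + 0.114×247
Gray = 75.049 + 140.880 + 28.158
Gray = 244.087 → round half up → 244
Gray = 244


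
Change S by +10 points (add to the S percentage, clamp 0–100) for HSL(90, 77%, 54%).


Original S = 77%
Adjustment = +10 percentage points
New S = 77 + (10) = 87
Clamp to [0, 100] → 87
= HSL(90°, 87%, 54%)


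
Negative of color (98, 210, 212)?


Invert: (255-R, 255-G, 255-B)
R: 255-98 = 157
G: 255-210 = 45
B: 255-212 = 43
= RGB(157, 45, 43)


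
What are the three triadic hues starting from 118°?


Triadic: equally spaced at 120° intervals
H1 = 118°
H2 = (118 + 120) mod 360 = 238°
H3 = (118 + 240) mod 360 = 358°
Triadic = 118°, 238°, 358°


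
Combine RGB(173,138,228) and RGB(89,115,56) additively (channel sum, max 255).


Additive: each channel = min(255, C₁+C₂)
R: 173+89 = 262 → 255
G: 138+115 = 253 → 253
B: 228+56 = 284 → 255
= RGB(255, 253, 255)


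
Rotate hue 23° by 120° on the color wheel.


New hue = (H + rotation) mod 360
New hue = (23 + 120) mod 360
= 143 mod 360
= 143°


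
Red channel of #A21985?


Color: #A21985
R = A2 = 162
G = 19 = 25
B = 85 = 133
Red = 162


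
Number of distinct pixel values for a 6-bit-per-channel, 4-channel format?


Total bits = 6 bits/channel × 4 channels = 24 bits
Distinct pixel values = 2^24
= 16,777,216 pixel values


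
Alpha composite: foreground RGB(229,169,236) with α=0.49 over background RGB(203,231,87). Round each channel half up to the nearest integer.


C = α×F + (1-α)×B, with 1-α = 0.51
R: 0.49×229 + 0.51×203 = 112.21 + 103.53 = 215.74 → 216
G: 0.49×169 + 0.51×231 = 82.81 + 117.81 = 200.62 → 201
B: 0.49×236 + 0.51×87 = 115.64 + 44.37 = 160.01 → 160
= RGB(216, 201, 160)


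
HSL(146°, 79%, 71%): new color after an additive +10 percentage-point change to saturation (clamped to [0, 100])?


Original S = 79%
Adjustment = +10 percentage points
New S = 79 + (10) = 89
Clamp to [0, 100] → 89
= HSL(146°, 89%, 71%)


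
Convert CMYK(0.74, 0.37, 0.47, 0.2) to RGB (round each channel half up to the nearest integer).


R = 255 × (1-C) × (1-K) = 255 × 0.26 × 0.80 = 53.04 → 53
G = 255 × (1-M) × (1-K) = 255 × 0.63 × 0.80 = 128.52 → 129
B = 255 × (1-Y) × (1-K) = 255 × 0.53 × 0.80 = 108.12 → 108
= RGB(53, 129, 108)


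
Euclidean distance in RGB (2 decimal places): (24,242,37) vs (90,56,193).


d = √[(R₁-R₂)² + (G₁-G₂)² + (B₁-B₂)²]
d = √[(24-90)² + (242-56)² + (37-193)²]
d = √[4356 + 34596 + 24336]
d = √63288
d ≈ 251.57


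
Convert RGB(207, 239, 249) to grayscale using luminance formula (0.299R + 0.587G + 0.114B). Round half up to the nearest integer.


Gray = 0.299×R + 0.587×G + 0.114×B
Gray = 0.299×207 + 0.587×239 + 0.114×249
Gray = 61.893 + 140.293 + 28.386
Gray = 230.572 → round half up → 231
Gray = 231


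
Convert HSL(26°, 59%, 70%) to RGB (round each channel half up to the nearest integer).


H=26°, S=0.59, L=0.70
C = (1-|2L-1|)×S = (1-|0.40|)×0.59 = 0.354
H' = H/60 = 26/60 ≈ 0.4333; X = C×(1-|H' mod 2 - 1|) = 0.1534
m = L - C/2 = 0.70 - 0.177 = 0.523
Sector ⌊H'⌋ = 0 → (R',G',B') = (0.354, 0.1534, 0.0)
RGB = ((R'+m)×255, (G'+m)×255, (B'+m)×255) = (223.635, 172.482, 133.365)
Round half up → RGB(224, 172, 133)


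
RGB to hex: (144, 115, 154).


R = 144 → 90 (hex)
G = 115 → 73 (hex)
B = 154 → 9A (hex)
Hex = #90739A


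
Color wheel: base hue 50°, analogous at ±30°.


Base hue: 50°
Left analog: (50 - 30) mod 360 = 20°
Right analog: (50 + 30) mod 360 = 80°
Analogous hues = 20° and 80°


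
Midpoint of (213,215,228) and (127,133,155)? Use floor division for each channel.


Midpoint: each channel = ⌊(C₁+C₂)/2⌋
R: ⌊(213+127)/2⌋ = 170
G: ⌊(215+133)/2⌋ = 174
B: ⌊(228+155)/2⌋ = 191
= RGB(170, 174, 191)


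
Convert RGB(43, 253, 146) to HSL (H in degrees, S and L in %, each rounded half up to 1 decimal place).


Normalize: R'=43/255≈0.1686, G'=253/255≈0.9922, B'=146/255≈0.5725
Max=253/255, Min=43/255, Δ=Max-Min=210/255
L = (Max+Min)/2 = (253+43)/510 = 296/510 = 0.58039… → L = 58.0%
L > 0.5 → S = Δ/(2-Max-Min) = 210/(510-253-43) = 210/214 = 0.98130… → S = 98.1%
(the 1/255 factors cancel in S and H, so raw channel differences can be used)
Max is G' → H = 60 × ((B-R)/Δ + 2) = 60 × ((146-43)/210 + 2)
  103/210 + 2 = 0.4904… + 2 = 2.4904…
  H = 60 × 2.4904… = 149.428…° → H = 149.4°
= HSL(149.4°, 98.1%, 58.0%)


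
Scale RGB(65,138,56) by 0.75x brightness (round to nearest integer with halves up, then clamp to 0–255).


Multiply each channel by 0.75, round half up, clamp to [0, 255]
R: 65×0.75 = 48.75 → round → 49
G: 138×0.75 = 103.5 → round → 104
B: 56×0.75 = 42
= RGB(49, 104, 42)
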